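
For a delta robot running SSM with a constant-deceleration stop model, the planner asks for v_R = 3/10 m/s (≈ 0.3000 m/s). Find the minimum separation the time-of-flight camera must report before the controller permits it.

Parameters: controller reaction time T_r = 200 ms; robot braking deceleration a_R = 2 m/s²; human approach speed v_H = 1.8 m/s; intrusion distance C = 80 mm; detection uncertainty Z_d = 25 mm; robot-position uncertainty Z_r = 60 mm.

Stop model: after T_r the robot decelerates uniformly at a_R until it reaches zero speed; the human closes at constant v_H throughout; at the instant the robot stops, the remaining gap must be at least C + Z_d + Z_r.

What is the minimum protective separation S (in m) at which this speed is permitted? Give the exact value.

T_s = v_R/a_R = (3/10)/2 = 0.1500 s
robot in T_r: 0.3000·0.2000 = 0.0600 m
robot under decel: 0.3000²/(2·2.0000) = 0.0225 m
person approaches 1.8000·(0.2000+0.1500) = 0.6300 m
residual clearance needed = 0.0800+0.0250+0.0600 = 0.1650 m
S_min ≈ 0.0600+0.0225+0.6300+0.1650  ⇒  S_min = 351/400 m

S_min = 351/400 m = 0.8775 m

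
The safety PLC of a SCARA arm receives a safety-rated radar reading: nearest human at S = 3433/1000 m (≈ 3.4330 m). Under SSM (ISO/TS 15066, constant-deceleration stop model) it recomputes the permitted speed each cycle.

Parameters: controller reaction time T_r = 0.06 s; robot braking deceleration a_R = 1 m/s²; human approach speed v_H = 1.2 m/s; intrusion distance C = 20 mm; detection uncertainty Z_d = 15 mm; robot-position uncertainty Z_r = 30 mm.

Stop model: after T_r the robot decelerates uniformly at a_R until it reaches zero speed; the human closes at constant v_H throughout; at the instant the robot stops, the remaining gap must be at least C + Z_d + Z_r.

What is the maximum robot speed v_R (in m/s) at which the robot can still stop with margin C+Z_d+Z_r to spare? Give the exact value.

quadratic (1/2)·v² + (63/50)·v + (-412/125) = 0
  disc = (63/50)² − 4·(1/2)·(-412/125) = 20449/2500 ; √disc = 143/50
  v_R = (−(63/50) + 143/50) / (2·(1/2)) = 8/5 m/s
check:
stop time T_s = (8/5)/1 = 1.6000 s
reaction-phase robot travel = 1.6000·0.0600 = 0.0960 m
robot under decel: 1.6000²/(2·1.0000) = 1.2800 m
human over T_r+T_s: 1.2000·(0.0600+1.6000) = 1.9920 m
margins: 0.0200+0.0150+0.0300 = 0.0650 m
sum ≈ 0.0960+1.2800+1.9920+0.0650 ≈ 3.4330 m = S ✓

v_R_max = 8/5 m/s = 1.6000 m/s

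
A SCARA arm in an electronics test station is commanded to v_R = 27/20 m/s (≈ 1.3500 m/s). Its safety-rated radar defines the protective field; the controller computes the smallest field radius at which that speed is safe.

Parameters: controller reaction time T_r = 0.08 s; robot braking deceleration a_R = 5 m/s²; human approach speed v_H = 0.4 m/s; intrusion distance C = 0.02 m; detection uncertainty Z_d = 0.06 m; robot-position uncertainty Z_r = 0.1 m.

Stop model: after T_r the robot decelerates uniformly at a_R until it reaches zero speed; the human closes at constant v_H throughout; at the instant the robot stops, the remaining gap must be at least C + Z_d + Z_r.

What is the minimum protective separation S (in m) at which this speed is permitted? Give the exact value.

T_s = v_R/a_R = (27/20)/5 = 0.2700 s
reaction-phase robot travel = 1.3500·0.0800 = 0.1080 m
braking distance = 1.3500²/(2·5.0000) = 0.1822 m
person approaches 0.4000·(0.0800+0.2700) = 0.1400 m
C+Z_d+Z_r = 0.0200+0.0600+0.1000 = 0.1800 m
S_min ≈ 0.1080+0.1822+0.1400+0.1800  ⇒  S_min = 2441/4000 m

S_min = 2441/4000 m = 0.6102 m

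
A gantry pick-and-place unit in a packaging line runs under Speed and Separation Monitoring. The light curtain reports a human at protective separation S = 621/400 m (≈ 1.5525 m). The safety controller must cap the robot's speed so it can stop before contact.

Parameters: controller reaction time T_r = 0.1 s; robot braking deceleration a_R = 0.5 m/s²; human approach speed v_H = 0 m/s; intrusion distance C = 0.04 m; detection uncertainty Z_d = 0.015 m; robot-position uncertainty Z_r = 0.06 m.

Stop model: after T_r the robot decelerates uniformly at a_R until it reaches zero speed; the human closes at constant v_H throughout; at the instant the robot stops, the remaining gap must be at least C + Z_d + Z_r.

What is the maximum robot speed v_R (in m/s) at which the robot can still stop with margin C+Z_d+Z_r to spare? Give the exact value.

v_R_max = 23/20 m/s = 1.1500 m/s

quadratic (1)·v² + (1/10)·v + (-23/16) = 0
  disc = (1/10)² − 4·(1)·(-23/16) = 144/25 ; √disc = 12/5
  v_R = (−(1/10) + 12/5) / (2·(1)) = 23/20 m/s
check:
braking lasts T_s = (23/20)/(1/2) = 2.3000 s
reaction-phase robot travel = 1.1500·0.1000 = 0.1150 m
robot covers 1.1500·2.3000 − ½·0.5000·2.3000² = 1.3225 m while stopping
human over T_r+T_s: 0.0000·(0.1000+2.3000) = 0.0000 m
C+Z_d+Z_r = 0.0400+0.0150+0.0600 = 0.1150 m
sum ≈ 0.1150+1.3225+0.0000+0.1150 ≈ 1.5525 m = S ✓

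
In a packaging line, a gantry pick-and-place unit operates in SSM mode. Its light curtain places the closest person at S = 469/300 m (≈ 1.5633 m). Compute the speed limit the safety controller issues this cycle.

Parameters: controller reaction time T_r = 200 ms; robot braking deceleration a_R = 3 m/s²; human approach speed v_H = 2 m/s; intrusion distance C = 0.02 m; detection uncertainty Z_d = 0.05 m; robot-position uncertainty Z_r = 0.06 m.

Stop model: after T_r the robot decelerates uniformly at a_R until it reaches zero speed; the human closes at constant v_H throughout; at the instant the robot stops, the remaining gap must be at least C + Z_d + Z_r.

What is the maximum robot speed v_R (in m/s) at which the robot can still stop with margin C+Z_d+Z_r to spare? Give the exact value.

at the boundary: (1/6)·v² + (13/15)·v + (-31/30) = 0
  disc = (13/15)² − 4·(1/6)·(-31/30) = 36/25 ; √disc = 6/5
  v_R = (−(13/15) + 6/5) / (2·(1/6)) = 1 m/s
check:
T_s = v_R/a_R = 1/3 = 0.3333 s
reaction-phase robot travel = 1.0000·0.2000 = 0.2000 m
robot covers 1.0000·0.3333 − ½·3.0000·0.3333² = 0.1667 m while stopping
human closes 2.0000·0.5333 = 1.0667 m
margins: 0.0200+0.0500+0.0600 = 0.1300 m
sum ≈ 0.2000+0.1667+1.0667+0.1300 ≈ 1.5633 m = S ✓

v_R_max = 1 m/s = 1.0000 m/s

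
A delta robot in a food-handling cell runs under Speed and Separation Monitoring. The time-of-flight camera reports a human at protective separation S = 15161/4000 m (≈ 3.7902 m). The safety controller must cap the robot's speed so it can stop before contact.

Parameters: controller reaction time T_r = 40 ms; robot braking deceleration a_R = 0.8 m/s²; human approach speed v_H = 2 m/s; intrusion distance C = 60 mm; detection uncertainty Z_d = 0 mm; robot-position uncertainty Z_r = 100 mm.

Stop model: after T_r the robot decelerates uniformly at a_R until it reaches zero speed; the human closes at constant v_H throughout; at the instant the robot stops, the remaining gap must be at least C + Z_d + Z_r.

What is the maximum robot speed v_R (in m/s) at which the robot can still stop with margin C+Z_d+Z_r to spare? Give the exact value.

quadratic (5/8)·v² + (127/50)·v + (-14201/4000) = 0
  disc = (127/50)² − 4·(5/8)·(-14201/4000) = 613089/40000 ; √disc = 783/200
  v_R = (−(127/50) + 783/200) / (2·(5/8)) = 11/10 m/s
check:
braking lasts T_s = (11/10)/(4/5) = 1.3750 s
robot covers v_R·T_r = 1.1000·0.0400 = 0.0440 m before braking
robot covers 1.1000·1.3750 − ½·0.8000·1.3750² = 0.7562 m while stopping
human over T_r+T_s: 2.0000·(0.0400+1.3750) = 2.8300 m
C+Z_d+Z_r = 0.0600+0.0000+0.1000 = 0.1600 m
sum ≈ 0.0440+0.7562+2.8300+0.1600 ≈ 3.7902 m = S ✓

v_R_max = 11/10 m/s = 1.1000 m/s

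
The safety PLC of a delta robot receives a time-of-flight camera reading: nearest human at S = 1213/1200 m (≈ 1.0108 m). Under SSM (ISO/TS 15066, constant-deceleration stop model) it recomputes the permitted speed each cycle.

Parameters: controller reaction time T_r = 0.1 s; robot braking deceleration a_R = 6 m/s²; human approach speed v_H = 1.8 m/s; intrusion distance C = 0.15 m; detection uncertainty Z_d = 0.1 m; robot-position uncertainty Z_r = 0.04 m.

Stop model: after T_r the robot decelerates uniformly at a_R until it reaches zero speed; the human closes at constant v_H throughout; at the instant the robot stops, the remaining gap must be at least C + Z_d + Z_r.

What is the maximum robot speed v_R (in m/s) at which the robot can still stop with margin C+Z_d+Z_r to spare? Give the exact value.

quadratic (1/12)·v² + (2/5)·v + (-649/1200) = 0
  disc = (2/5)² − 4·(1/12)·(-649/1200) = 49/144 ; √disc = 7/12
  v_R = (−(2/5) + 7/12) / (2·(1/12)) = 11/10 m/s
check:
T_s = v_R/a_R = (11/10)/6 = 0.1833 s
reaction-phase robot travel = 1.1000·0.1000 = 0.1100 m
braking distance = 1.1000²/(2·6.0000) = 0.1008 m
human over T_r+T_s: 1.8000·(0.1000+0.1833) = 0.5100 m
C+Z_d+Z_r = 0.1500+0.1000+0.0400 = 0.2900 m
sum ≈ 0.1100+0.1008+0.5100+0.2900 ≈ 1.0108 m = S ✓

v_R_max = 11/10 m/s = 1.1000 m/s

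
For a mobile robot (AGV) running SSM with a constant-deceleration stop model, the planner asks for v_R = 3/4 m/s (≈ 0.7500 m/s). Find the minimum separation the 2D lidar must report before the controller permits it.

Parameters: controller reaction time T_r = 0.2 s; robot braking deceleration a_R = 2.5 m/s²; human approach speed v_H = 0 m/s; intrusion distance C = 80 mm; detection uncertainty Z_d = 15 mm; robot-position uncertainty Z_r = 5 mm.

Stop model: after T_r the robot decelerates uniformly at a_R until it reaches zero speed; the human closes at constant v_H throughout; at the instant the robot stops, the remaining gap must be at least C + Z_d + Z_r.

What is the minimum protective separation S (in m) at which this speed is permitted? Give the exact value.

stop time T_s = (3/4)/(5/2) = 0.3000 s
robot covers v_R·T_r = 0.7500·0.2000 = 0.1500 m before braking
robot covers 0.7500·0.3000 − ½·2.5000·0.3000² = 0.1125 m while stopping
person approaches 0.0000·(0.2000+0.3000) = 0.0000 m
C+Z_d+Z_r = 0.0800+0.0150+0.0050 = 0.1000 m
S_min ≈ 0.1500+0.1125+0.0000+0.1000  ⇒  S_min = 29/80 m

S_min = 29/80 m = 0.3625 m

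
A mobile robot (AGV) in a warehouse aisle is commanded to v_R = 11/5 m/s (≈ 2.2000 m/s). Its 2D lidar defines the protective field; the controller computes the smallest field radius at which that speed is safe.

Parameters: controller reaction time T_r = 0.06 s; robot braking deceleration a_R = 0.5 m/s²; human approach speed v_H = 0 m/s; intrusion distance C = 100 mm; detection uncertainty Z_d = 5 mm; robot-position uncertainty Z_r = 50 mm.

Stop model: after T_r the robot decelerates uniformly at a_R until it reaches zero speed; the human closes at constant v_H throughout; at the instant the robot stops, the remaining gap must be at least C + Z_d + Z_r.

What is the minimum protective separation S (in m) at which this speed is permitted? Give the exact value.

S_min = 5127/1000 m = 5.1270 m

T_s = v_R/a_R = (11/5)/(1/2) = 4.4000 s
reaction-phase robot travel = 2.2000·0.0600 = 0.1320 m
braking distance = 2.2000²/(2·0.5000) = 4.8400 m
human over T_r+T_s: 0.0000·(0.0600+4.4000) = 0.0000 m
margins: 0.1000+0.0050+0.0500 = 0.1550 m
S_min ≈ 0.1320+4.8400+0.0000+0.1550  ⇒  S_min = 5127/1000 m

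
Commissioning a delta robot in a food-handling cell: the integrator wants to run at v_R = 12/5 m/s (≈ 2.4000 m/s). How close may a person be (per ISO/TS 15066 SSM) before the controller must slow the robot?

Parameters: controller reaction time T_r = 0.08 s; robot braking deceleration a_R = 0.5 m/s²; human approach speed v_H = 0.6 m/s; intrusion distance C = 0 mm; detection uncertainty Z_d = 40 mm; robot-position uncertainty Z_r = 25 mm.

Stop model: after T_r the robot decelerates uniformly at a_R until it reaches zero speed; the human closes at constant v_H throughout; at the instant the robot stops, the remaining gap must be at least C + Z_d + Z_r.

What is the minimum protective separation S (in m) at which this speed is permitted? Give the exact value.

S_min = 1789/200 m = 8.9450 m

stop time T_s = (12/5)/(1/2) = 4.8000 s
robot covers v_R·T_r = 2.4000·0.0800 = 0.1920 m before braking
braking distance = 2.4000²/(2·0.5000) = 5.7600 m
human closes 0.6000·4.8800 = 2.9280 m
margins: 0.0000+0.0400+0.0250 = 0.0650 m
S_min ≈ 0.1920+5.7600+2.9280+0.0650  ⇒  S_min = 1789/200 m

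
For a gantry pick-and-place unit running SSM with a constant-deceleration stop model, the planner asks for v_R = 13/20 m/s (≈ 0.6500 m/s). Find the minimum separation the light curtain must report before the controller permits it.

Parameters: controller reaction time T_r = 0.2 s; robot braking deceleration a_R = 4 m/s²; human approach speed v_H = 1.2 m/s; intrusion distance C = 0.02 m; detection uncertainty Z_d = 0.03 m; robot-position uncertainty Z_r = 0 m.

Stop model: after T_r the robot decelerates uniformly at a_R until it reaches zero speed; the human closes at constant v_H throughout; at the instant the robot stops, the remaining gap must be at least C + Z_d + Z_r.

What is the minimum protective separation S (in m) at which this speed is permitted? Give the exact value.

S_min = 2137/3200 m = 0.6678 m

stop time T_s = (13/20)/4 = 0.1625 s
robot covers v_R·T_r = 0.6500·0.2000 = 0.1300 m before braking
robot covers 0.6500·0.1625 − ½·4.0000·0.1625² = 0.0528 m while stopping
human over T_r+T_s: 1.2000·(0.2000+0.1625) = 0.4350 m
C+Z_d+Z_r = 0.0200+0.0300+0.0000 = 0.0500 m
S_min ≈ 0.1300+0.0528+0.4350+0.0500  ⇒  S_min = 2137/3200 m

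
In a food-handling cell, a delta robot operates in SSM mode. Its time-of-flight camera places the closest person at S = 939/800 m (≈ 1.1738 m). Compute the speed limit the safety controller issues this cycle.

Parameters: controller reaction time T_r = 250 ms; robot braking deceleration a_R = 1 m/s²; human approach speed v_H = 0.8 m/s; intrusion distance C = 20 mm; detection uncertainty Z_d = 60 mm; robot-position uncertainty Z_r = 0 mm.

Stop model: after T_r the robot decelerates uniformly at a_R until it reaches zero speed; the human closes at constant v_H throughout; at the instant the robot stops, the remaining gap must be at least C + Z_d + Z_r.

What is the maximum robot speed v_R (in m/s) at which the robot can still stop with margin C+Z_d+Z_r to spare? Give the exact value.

v_R_max = 13/20 m/s = 0.6500 m/s

collect terms ⇒ (1/2)·v_R² + (21/20)·v_R + (-143/160) = 0
  disc = (21/20)² − 4·(1/2)·(-143/160) = 289/100 ; √disc = 17/10
  v_R = (−(21/20) + 17/10) / (2·(1/2)) = 13/20 m/s
check:
T_s = v_R/a_R = (13/20)/1 = 0.6500 s
reaction-phase robot travel = 0.6500·0.2500 = 0.1625 m
braking distance = 0.6500²/(2·1.0000) = 0.2112 m
person approaches 0.8000·(0.2500+0.6500) = 0.7200 m
residual clearance needed = 0.0200+0.0600+0.0000 = 0.0800 m
sum ≈ 0.1625+0.2112+0.7200+0.0800 ≈ 1.1738 m = S ✓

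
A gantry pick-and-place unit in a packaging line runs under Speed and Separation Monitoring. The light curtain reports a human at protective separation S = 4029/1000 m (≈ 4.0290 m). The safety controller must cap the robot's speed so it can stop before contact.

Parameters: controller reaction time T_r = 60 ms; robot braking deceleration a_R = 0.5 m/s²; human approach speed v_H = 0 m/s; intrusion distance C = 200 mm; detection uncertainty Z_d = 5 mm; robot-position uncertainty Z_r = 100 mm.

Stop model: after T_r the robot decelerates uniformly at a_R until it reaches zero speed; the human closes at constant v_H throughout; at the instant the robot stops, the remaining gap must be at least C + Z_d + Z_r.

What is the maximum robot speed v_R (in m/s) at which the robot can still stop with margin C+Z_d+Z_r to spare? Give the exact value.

v_R_max = 19/10 m/s = 1.9000 m/s

collect terms ⇒ (1)·v_R² + (3/50)·v_R + (-931/250) = 0
  disc = (3/50)² − 4·(1)·(-931/250) = 37249/2500 ; √disc = 193/50
  v_R = (−(3/50) + 193/50) / (2·(1)) = 19/10 m/s
check:
stop time T_s = (19/10)/(1/2) = 3.8000 s
reaction-phase robot travel = 1.9000·0.0600 = 0.1140 m
braking distance = 1.9000²/(2·0.5000) = 3.6100 m
human closes 0.0000·3.8600 = 0.0000 m
C+Z_d+Z_r = 0.2000+0.0050+0.1000 = 0.3050 m
sum ≈ 0.1140+3.6100+0.0000+0.3050 ≈ 4.0290 m = S ✓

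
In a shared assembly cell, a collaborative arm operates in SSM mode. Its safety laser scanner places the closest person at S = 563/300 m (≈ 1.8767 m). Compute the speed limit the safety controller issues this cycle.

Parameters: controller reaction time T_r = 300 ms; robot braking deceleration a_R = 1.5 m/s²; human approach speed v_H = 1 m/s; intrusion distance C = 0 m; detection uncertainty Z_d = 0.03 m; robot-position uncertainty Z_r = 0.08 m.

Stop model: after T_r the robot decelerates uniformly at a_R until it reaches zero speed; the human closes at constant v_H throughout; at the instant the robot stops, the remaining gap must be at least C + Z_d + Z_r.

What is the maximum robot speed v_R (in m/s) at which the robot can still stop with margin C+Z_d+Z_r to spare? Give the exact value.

v_R_max = 11/10 m/s = 1.1000 m/s

at the boundary: (1/3)·v² + (29/30)·v + (-22/15) = 0
  disc = (29/30)² − 4·(1/3)·(-22/15) = 289/100 ; √disc = 17/10
  v_R = (−(29/30) + 17/10) / (2·(1/3)) = 11/10 m/s
check:
braking lasts T_s = (11/10)/(3/2) = 0.7333 s
robot in T_r: 1.1000·0.3000 = 0.3300 m
braking distance = 1.1000²/(2·1.5000) = 0.4033 m
person approaches 1.0000·(0.3000+0.7333) = 1.0333 m
C+Z_d+Z_r = 0.0000+0.0300+0.0800 = 0.1100 m
sum ≈ 0.3300+0.4033+1.0333+0.1100 ≈ 1.8767 m = S ✓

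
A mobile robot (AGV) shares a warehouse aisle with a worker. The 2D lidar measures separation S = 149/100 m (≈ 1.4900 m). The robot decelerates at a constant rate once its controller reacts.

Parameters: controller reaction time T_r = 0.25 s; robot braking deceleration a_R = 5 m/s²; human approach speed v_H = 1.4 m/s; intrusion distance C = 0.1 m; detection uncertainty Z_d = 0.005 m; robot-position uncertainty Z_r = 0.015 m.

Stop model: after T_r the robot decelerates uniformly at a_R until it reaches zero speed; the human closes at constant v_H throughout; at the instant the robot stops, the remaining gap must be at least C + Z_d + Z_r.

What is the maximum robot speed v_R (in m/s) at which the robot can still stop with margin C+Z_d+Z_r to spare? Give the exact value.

v_R_max = 3/2 m/s = 1.5000 m/s

at the boundary: (1/10)·v² + (53/100)·v + (-51/50) = 0
  disc = (53/100)² − 4·(1/10)·(-51/50) = 6889/10000 ; √disc = 83/100
  v_R = (−(53/100) + 83/100) / (2·(1/10)) = 3/2 m/s
check:
stop time T_s = (3/2)/5 = 0.3000 s
reaction-phase robot travel = 1.5000·0.2500 = 0.3750 m
braking distance = 1.5000²/(2·5.0000) = 0.2250 m
human closes 1.4000·0.5500 = 0.7700 m
C+Z_d+Z_r = 0.1000+0.0050+0.0150 = 0.1200 m
sum ≈ 0.3750+0.2250+0.7700+0.1200 ≈ 1.4900 m = S ✓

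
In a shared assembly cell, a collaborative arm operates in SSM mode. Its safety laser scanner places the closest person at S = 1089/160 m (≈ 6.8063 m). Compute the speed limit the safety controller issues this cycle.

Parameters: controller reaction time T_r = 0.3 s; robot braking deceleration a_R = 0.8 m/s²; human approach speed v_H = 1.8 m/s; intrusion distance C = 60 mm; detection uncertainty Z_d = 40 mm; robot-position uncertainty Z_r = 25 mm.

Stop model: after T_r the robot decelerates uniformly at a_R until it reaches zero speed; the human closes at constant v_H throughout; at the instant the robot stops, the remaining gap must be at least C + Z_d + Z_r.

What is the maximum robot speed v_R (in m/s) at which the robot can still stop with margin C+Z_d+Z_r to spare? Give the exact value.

v_R_max = 17/10 m/s = 1.7000 m/s

at the boundary: (5/8)·v² + (51/20)·v + (-4913/800) = 0
  disc = (51/20)² − 4·(5/8)·(-4913/800) = 34969/1600 ; √disc = 187/40
  v_R = (−(51/20) + 187/40) / (2·(5/8)) = 17/10 m/s
check:
stop time T_s = (17/10)/(4/5) = 2.1250 s
robot covers v_R·T_r = 1.7000·0.3000 = 0.5100 m before braking
braking distance = 1.7000²/(2·0.8000) = 1.8062 m
person approaches 1.8000·(0.3000+2.1250) = 4.3650 m
residual clearance needed = 0.0600+0.0400+0.0250 = 0.1250 m
sum ≈ 0.5100+1.8062+4.3650+0.1250 ≈ 6.8063 m = S ✓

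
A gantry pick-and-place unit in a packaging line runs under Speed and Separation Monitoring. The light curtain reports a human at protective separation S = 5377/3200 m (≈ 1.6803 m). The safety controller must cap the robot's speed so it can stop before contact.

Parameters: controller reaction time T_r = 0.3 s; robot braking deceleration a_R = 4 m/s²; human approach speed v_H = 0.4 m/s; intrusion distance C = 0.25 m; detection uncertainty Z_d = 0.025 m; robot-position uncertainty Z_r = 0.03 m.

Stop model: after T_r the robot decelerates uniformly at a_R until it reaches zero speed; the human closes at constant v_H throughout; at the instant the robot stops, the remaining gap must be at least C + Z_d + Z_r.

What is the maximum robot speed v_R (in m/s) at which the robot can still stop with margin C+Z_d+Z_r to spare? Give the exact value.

at the boundary: (1/8)·v² + (2/5)·v + (-4017/3200) = 0
  disc = (2/5)² − 4·(1/8)·(-4017/3200) = 5041/6400 ; √disc = 71/80
  v_R = (−(2/5) + 71/80) / (2·(1/8)) = 39/20 m/s
check:
stop time T_s = (39/20)/4 = 0.4875 s
robot covers v_R·T_r = 1.9500·0.3000 = 0.5850 m before braking
robot covers 1.9500·0.4875 − ½·4.0000·0.4875² = 0.4753 m while stopping
person approaches 0.4000·(0.3000+0.4875) = 0.3150 m
C+Z_d+Z_r = 0.2500+0.0250+0.0300 = 0.3050 m
sum ≈ 0.5850+0.4753+0.3150+0.3050 ≈ 1.6803 m = S ✓

v_R_max = 39/20 m/s = 1.9500 m/s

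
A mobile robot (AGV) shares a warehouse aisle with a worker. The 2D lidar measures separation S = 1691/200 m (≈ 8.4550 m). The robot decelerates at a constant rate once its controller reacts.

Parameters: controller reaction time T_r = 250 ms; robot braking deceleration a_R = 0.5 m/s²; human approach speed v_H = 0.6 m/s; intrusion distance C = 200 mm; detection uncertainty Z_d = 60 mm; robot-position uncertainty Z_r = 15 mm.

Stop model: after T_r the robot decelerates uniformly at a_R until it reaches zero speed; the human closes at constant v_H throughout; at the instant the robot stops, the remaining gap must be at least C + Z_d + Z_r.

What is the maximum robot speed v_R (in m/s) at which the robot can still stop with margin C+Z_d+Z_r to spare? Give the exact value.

collect terms ⇒ (1)·v_R² + (29/20)·v_R + (-803/100) = 0
  disc = (29/20)² − 4·(1)·(-803/100) = 13689/400 ; √disc = 117/20
  v_R = (−(29/20) + 117/20) / (2·(1)) = 11/5 m/s
check:
stop time T_s = (11/5)/(1/2) = 4.4000 s
robot covers v_R·T_r = 2.2000·0.2500 = 0.5500 m before braking
robot covers 2.2000·4.4000 − ½·0.5000·4.4000² = 4.8400 m while stopping
human closes 0.6000·4.6500 = 2.7900 m
C+Z_d+Z_r = 0.2000+0.0600+0.0150 = 0.2750 m
sum ≈ 0.5500+4.8400+2.7900+0.2750 ≈ 8.4550 m = S ✓

v_R_max = 11/5 m/s = 2.2000 m/s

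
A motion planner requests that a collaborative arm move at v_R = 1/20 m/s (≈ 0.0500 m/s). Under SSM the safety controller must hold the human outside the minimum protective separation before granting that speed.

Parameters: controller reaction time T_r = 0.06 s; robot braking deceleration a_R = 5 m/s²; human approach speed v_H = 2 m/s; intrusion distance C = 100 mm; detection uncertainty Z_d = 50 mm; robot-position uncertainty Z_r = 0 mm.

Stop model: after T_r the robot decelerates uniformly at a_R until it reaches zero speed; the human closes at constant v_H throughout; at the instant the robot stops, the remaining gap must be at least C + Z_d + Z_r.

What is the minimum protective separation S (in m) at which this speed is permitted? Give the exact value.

T_s = v_R/a_R = (1/20)/5 = 0.0100 s
robot covers v_R·T_r = 0.0500·0.0600 = 0.0030 m before braking
braking distance = 0.0500²/(2·5.0000) = 0.0003 m
person approaches 2.0000·(0.0600+0.0100) = 0.1400 m
margins: 0.1000+0.0500+0.0000 = 0.1500 m
S_min ≈ 0.0030+0.0003+0.1400+0.1500  ⇒  S_min = 1173/4000 m

S_min = 1173/4000 m = 0.2933 m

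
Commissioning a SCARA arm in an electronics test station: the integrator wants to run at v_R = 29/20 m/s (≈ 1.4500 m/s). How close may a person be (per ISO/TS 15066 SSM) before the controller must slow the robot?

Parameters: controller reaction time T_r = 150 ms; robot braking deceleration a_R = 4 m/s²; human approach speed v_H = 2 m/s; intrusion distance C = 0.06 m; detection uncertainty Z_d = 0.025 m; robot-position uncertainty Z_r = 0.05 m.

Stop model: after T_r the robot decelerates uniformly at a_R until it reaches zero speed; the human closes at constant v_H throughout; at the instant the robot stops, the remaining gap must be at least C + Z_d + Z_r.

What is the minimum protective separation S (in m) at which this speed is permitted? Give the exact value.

S_min = 5249/3200 m = 1.6403 m

stop time T_s = (29/20)/4 = 0.3625 s
robot in T_r: 1.4500·0.1500 = 0.2175 m
robot covers 1.4500·0.3625 − ½·4.0000·0.3625² = 0.2628 m while stopping
person approaches 2.0000·(0.1500+0.3625) = 1.0250 m
C+Z_d+Z_r = 0.0600+0.0250+0.0500 = 0.1350 m
S_min ≈ 0.2175+0.2628+1.0250+0.1350  ⇒  S_min = 5249/3200 m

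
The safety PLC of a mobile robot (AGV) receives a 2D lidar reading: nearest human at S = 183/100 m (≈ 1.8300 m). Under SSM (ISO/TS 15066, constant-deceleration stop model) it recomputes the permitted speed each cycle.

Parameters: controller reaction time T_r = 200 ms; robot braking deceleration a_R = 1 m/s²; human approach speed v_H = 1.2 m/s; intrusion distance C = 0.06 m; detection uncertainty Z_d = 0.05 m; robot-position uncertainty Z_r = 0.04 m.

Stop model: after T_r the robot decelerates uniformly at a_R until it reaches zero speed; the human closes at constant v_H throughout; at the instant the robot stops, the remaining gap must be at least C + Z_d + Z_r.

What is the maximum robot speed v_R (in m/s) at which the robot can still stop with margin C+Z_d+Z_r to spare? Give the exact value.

collect terms ⇒ (1/2)·v_R² + (7/5)·v_R + (-36/25) = 0
  disc = (7/5)² − 4·(1/2)·(-36/25) = 121/25 ; √disc = 11/5
  v_R = (−(7/5) + 11/5) / (2·(1/2)) = 4/5 m/s
check:
T_s = v_R/a_R = (4/5)/1 = 0.8000 s
robot in T_r: 0.8000·0.2000 = 0.1600 m
robot under decel: 0.8000²/(2·1.0000) = 0.3200 m
person approaches 1.2000·(0.2000+0.8000) = 1.2000 m
C+Z_d+Z_r = 0.0600+0.0500+0.0400 = 0.1500 m
sum ≈ 0.1600+0.3200+1.2000+0.1500 ≈ 1.8300 m = S ✓

v_R_max = 4/5 m/s = 0.8000 m/s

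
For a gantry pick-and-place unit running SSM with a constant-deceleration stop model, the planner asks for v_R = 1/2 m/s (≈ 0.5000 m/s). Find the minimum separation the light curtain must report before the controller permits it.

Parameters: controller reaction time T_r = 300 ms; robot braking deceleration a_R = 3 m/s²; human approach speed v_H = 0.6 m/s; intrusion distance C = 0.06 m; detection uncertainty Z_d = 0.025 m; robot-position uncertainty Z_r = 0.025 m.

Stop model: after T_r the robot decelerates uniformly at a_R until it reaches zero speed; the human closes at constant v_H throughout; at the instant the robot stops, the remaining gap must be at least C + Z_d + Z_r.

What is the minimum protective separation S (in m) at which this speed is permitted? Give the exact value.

T_s = v_R/a_R = (1/2)/3 = 0.1667 s
robot covers v_R·T_r = 0.5000·0.3000 = 0.1500 m before braking
robot covers 0.5000·0.1667 − ½·3.0000·0.1667² = 0.0417 m while stopping
person approaches 0.6000·(0.3000+0.1667) = 0.2800 m
margins: 0.0600+0.0250+0.0250 = 0.1100 m
S_min ≈ 0.1500+0.0417+0.2800+0.1100  ⇒  S_min = 349/600 m

S_min = 349/600 m = 0.5817 m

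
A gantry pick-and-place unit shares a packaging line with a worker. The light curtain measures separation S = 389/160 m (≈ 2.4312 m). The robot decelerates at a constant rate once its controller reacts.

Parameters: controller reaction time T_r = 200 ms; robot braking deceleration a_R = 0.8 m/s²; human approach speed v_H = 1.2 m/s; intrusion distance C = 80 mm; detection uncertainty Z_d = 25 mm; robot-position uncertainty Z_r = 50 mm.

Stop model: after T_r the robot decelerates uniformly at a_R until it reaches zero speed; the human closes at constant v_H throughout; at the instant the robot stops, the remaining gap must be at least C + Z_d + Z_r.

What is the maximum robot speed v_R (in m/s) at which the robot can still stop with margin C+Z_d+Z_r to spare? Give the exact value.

quadratic (5/8)·v² + (17/10)·v + (-1629/800) = 0
  disc = (17/10)² − 4·(5/8)·(-1629/800) = 12769/1600 ; √disc = 113/40
  v_R = (−(17/10) + 113/40) / (2·(5/8)) = 9/10 m/s
check:
braking lasts T_s = (9/10)/(4/5) = 1.1250 s
reaction-phase robot travel = 0.9000·0.2000 = 0.1800 m
robot under decel: 0.9000²/(2·0.8000) = 0.5062 m
human closes 1.2000·1.3250 = 1.5900 m
margins: 0.0800+0.0250+0.0500 = 0.1550 m
sum ≈ 0.1800+0.5062+1.5900+0.1550 ≈ 2.4312 m = S ✓

v_R_max = 9/10 m/s = 0.9000 m/s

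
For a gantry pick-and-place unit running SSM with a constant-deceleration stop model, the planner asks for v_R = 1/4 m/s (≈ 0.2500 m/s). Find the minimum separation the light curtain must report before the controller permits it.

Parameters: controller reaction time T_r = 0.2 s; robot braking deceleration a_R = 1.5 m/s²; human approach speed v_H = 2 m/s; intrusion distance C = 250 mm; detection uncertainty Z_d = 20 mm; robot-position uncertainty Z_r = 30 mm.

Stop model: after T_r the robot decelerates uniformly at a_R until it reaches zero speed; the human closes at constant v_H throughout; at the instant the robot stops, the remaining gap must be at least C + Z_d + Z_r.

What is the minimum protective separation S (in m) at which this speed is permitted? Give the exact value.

T_s = v_R/a_R = (1/4)/(3/2) = 0.1667 s
robot in T_r: 0.2500·0.2000 = 0.0500 m
braking distance = 0.2500²/(2·1.5000) = 0.0208 m
human over T_r+T_s: 2.0000·(0.2000+0.1667) = 0.7333 m
C+Z_d+Z_r = 0.2500+0.0200+0.0300 = 0.3000 m
S_min ≈ 0.0500+0.0208+0.7333+0.3000  ⇒  S_min = 53/48 m

S_min = 53/48 m = 1.1042 m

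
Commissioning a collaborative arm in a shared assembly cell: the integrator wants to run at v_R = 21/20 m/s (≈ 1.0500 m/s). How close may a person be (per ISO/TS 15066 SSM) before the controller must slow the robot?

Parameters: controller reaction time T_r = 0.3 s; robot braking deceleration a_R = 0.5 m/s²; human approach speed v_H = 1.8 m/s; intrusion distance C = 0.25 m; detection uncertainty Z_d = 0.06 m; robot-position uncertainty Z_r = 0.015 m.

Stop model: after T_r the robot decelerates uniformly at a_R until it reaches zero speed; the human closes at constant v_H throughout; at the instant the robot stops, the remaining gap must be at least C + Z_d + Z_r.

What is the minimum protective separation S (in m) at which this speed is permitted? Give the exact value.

stop time T_s = (21/20)/(1/2) = 2.1000 s
reaction-phase robot travel = 1.0500·0.3000 = 0.3150 m
braking distance = 1.0500²/(2·0.5000) = 1.1025 m
person approaches 1.8000·(0.3000+2.1000) = 4.3200 m
residual clearance needed = 0.2500+0.0600+0.0150 = 0.3250 m
S_min ≈ 0.3150+1.1025+4.3200+0.3250  ⇒  S_min = 97/16 m

S_min = 97/16 m = 6.0625 m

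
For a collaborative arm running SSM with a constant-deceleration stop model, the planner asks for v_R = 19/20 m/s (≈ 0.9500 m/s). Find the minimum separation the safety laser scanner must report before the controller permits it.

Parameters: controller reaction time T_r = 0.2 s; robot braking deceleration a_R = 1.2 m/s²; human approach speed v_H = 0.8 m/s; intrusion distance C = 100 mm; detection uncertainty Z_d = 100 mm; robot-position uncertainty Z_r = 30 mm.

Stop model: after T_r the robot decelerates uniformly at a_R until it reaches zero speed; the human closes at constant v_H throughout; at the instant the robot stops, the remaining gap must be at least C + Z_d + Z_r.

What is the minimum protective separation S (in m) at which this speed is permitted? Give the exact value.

stop time T_s = (19/20)/(6/5) = 0.7917 s
robot in T_r: 0.9500·0.2000 = 0.1900 m
robot under decel: 0.9500²/(2·1.2000) = 0.3760 m
human closes 0.8000·0.9917 = 0.7933 m
margins: 0.1000+0.1000+0.0300 = 0.2300 m
S_min ≈ 0.1900+0.3760+0.7933+0.2300  ⇒  S_min = 2543/1600 m

S_min = 2543/1600 m = 1.5894 m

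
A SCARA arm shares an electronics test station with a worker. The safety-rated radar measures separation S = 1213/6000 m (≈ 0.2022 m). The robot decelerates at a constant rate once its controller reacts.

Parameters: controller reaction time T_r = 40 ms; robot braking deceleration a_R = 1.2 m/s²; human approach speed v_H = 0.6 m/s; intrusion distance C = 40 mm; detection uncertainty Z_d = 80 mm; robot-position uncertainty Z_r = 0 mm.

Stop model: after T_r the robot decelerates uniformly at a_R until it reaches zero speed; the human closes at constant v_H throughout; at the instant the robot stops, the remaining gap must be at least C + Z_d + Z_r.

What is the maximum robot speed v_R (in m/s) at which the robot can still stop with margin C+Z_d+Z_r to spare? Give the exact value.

v_R_max = 1/10 m/s = 0.1000 m/s

collect terms ⇒ (5/12)·v_R² + (27/50)·v_R + (-349/6000) = 0
  disc = (27/50)² − 4·(5/12)·(-349/6000) = 34969/90000 ; √disc = 187/300
  v_R = (−(27/50) + 187/300) / (2·(5/12)) = 1/10 m/s
check:
stop time T_s = (1/10)/(6/5) = 0.0833 s
robot covers v_R·T_r = 0.1000·0.0400 = 0.0040 m before braking
robot covers 0.1000·0.0833 − ½·1.2000·0.0833² = 0.0042 m while stopping
person approaches 0.6000·(0.0400+0.0833) = 0.0740 m
margins: 0.0400+0.0800+0.0000 = 0.1200 m
sum ≈ 0.0040+0.0042+0.0740+0.1200 ≈ 0.2022 m = S ✓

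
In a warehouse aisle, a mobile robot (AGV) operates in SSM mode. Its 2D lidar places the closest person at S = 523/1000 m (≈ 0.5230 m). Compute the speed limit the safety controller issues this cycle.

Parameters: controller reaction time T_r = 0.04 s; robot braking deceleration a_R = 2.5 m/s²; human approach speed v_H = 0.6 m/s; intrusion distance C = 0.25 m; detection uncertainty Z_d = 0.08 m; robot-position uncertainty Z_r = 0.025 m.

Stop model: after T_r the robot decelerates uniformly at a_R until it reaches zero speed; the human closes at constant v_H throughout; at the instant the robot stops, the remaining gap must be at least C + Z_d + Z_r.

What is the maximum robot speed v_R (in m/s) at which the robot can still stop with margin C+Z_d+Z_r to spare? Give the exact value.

v_R_max = 2/5 m/s = 0.4000 m/s

at the boundary: (1/5)·v² + (7/25)·v + (-18/125) = 0
  disc = (7/25)² − 4·(1/5)·(-18/125) = 121/625 ; √disc = 11/25
  v_R = (−(7/25) + 11/25) / (2·(1/5)) = 2/5 m/s
check:
stop time T_s = (2/5)/(5/2) = 0.1600 s
robot in T_r: 0.4000·0.0400 = 0.0160 m
robot covers 0.4000·0.1600 − ½·2.5000·0.1600² = 0.0320 m while stopping
human over T_r+T_s: 0.6000·(0.0400+0.1600) = 0.1200 m
C+Z_d+Z_r = 0.2500+0.0800+0.0250 = 0.3550 m
sum ≈ 0.0160+0.0320+0.1200+0.3550 ≈ 0.5230 m = S ✓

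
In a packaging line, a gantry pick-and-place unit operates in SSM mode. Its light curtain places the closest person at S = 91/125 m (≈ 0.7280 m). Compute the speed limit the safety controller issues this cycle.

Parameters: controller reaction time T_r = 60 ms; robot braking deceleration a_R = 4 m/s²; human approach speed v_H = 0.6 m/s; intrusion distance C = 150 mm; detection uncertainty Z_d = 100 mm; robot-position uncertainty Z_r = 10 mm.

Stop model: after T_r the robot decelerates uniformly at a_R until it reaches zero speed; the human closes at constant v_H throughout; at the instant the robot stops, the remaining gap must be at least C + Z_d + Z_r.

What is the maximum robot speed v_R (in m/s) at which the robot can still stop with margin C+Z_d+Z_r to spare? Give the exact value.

quadratic (1/8)·v² + (21/100)·v + (-54/125) = 0
  disc = (21/100)² − 4·(1/8)·(-54/125) = 2601/10000 ; √disc = 51/100
  v_R = (−(21/100) + 51/100) / (2·(1/8)) = 6/5 m/s
check:
stop time T_s = (6/5)/4 = 0.3000 s
reaction-phase robot travel = 1.2000·0.0600 = 0.0720 m
robot covers 1.2000·0.3000 − ½·4.0000·0.3000² = 0.1800 m while stopping
person approaches 0.6000·(0.0600+0.3000) = 0.2160 m
C+Z_d+Z_r = 0.1500+0.1000+0.0100 = 0.2600 m
sum ≈ 0.0720+0.1800+0.2160+0.2600 ≈ 0.7280 m = S ✓

v_R_max = 6/5 m/s = 1.2000 m/s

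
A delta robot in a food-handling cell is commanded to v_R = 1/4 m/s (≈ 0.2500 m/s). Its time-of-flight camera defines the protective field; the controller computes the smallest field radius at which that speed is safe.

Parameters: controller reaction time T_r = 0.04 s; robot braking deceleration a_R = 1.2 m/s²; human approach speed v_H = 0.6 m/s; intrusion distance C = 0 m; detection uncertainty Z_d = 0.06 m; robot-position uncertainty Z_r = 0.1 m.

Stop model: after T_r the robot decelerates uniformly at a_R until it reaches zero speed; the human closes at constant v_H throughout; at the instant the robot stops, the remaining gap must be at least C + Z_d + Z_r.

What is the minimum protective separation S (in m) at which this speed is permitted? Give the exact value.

S_min = 8281/24000 m = 0.3450 m

stop time T_s = (1/4)/(6/5) = 0.2083 s
robot in T_r: 0.2500·0.0400 = 0.0100 m
robot covers 0.2500·0.2083 − ½·1.2000·0.2083² = 0.0260 m while stopping
person approaches 0.6000·(0.0400+0.2083) = 0.1490 m
residual clearance needed = 0.0000+0.0600+0.1000 = 0.1600 m
S_min ≈ 0.0100+0.0260+0.1490+0.1600  ⇒  S_min = 8281/24000 m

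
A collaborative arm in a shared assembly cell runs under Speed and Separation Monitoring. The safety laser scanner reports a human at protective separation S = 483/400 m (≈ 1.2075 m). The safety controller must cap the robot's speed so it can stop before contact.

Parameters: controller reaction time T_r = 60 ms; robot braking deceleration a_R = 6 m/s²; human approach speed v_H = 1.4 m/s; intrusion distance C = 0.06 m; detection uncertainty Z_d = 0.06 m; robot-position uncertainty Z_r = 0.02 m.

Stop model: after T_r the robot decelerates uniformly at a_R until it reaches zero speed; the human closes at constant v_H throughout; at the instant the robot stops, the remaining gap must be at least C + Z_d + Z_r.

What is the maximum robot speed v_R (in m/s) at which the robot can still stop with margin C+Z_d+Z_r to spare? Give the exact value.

v_R_max = 21/10 m/s = 2.1000 m/s

collect terms ⇒ (1/12)·v_R² + (22/75)·v_R + (-1967/2000) = 0
  disc = (22/75)² − 4·(1/12)·(-1967/2000) = 37249/90000 ; √disc = 193/300
  v_R = (−(22/75) + 193/300) / (2·(1/12)) = 21/10 m/s
check:
braking lasts T_s = (21/10)/6 = 0.3500 s
robot covers v_R·T_r = 2.1000·0.0600 = 0.1260 m before braking
braking distance = 2.1000²/(2·6.0000) = 0.3675 m
human closes 1.4000·0.4100 = 0.5740 m
C+Z_d+Z_r = 0.0600+0.0600+0.0200 = 0.1400 m
sum ≈ 0.1260+0.3675+0.5740+0.1400 ≈ 1.2075 m = S ✓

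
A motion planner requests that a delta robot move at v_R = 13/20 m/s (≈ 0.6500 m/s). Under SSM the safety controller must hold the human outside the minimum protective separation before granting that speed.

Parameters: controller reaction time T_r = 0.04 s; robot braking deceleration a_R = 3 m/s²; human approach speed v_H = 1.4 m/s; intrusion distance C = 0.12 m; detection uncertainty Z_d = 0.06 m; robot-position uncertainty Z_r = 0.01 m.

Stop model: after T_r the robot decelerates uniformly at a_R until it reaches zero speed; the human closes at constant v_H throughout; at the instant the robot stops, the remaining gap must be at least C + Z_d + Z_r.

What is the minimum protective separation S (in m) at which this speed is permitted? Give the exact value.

stop time T_s = (13/20)/3 = 0.2167 s
robot in T_r: 0.6500·0.0400 = 0.0260 m
robot covers 0.6500·0.2167 − ½·3.0000·0.2167² = 0.0704 m while stopping
human closes 1.4000·0.2567 = 0.3593 m
residual clearance needed = 0.1200+0.0600+0.0100 = 0.1900 m
S_min ≈ 0.0260+0.0704+0.3593+0.1900  ⇒  S_min = 2583/4000 m

S_min = 2583/4000 m = 0.6458 m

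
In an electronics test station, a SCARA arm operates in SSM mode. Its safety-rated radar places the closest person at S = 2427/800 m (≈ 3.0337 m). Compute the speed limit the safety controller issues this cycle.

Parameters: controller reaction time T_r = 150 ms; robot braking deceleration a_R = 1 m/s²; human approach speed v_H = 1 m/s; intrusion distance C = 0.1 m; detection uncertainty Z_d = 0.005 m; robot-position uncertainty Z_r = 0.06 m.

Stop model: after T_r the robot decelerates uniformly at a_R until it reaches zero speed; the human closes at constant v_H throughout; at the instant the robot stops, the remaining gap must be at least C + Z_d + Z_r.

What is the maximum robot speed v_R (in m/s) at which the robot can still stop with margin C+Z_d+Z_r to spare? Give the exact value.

v_R_max = 29/20 m/s = 1.4500 m/s

quadratic (1/2)·v² + (23/20)·v + (-87/32) = 0
  disc = (23/20)² − 4·(1/2)·(-87/32) = 169/25 ; √disc = 13/5
  v_R = (−(23/20) + 13/5) / (2·(1/2)) = 29/20 m/s
check:
stop time T_s = (29/20)/1 = 1.4500 s
reaction-phase robot travel = 1.4500·0.1500 = 0.2175 m
braking distance = 1.4500²/(2·1.0000) = 1.0513 m
human over T_r+T_s: 1.0000·(0.1500+1.4500) = 1.6000 m
margins: 0.1000+0.0050+0.0600 = 0.1650 m
sum ≈ 0.2175+1.0513+1.6000+0.1650 ≈ 3.0337 m = S ✓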